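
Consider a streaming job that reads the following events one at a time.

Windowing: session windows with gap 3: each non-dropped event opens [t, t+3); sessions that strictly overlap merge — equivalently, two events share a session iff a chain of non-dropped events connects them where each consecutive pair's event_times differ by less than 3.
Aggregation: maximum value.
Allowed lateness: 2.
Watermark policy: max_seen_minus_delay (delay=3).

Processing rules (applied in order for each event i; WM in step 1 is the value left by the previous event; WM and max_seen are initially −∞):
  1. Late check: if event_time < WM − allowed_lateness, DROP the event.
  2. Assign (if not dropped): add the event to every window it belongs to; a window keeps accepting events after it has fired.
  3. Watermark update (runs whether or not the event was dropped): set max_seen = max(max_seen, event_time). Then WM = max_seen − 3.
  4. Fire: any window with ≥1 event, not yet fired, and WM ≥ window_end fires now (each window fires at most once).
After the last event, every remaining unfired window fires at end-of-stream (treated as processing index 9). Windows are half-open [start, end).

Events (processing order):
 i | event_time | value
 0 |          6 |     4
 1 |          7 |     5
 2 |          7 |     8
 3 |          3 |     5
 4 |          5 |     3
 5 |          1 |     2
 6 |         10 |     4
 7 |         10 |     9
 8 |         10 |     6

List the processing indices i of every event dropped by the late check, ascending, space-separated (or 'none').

5

i=0 t=6 v=4: → [6,9); WM=3
i=1 t=7 v=5: → [6,10); WM=4
i=2 t=7 v=8: → [6,10); WM=4
i=3 t=3 v=5: → [3,6); WM=4
i=4 t=5 v=3: → [3,10); WM=4
i=5 t=1 v=2: DROP (t<4-2); WM=4
i=6 t=10 v=4: → [10,13); WM=7
i=7 t=10 v=9: → [10,13); WM=7
i=8 t=10 v=6: → [10,13); WM=7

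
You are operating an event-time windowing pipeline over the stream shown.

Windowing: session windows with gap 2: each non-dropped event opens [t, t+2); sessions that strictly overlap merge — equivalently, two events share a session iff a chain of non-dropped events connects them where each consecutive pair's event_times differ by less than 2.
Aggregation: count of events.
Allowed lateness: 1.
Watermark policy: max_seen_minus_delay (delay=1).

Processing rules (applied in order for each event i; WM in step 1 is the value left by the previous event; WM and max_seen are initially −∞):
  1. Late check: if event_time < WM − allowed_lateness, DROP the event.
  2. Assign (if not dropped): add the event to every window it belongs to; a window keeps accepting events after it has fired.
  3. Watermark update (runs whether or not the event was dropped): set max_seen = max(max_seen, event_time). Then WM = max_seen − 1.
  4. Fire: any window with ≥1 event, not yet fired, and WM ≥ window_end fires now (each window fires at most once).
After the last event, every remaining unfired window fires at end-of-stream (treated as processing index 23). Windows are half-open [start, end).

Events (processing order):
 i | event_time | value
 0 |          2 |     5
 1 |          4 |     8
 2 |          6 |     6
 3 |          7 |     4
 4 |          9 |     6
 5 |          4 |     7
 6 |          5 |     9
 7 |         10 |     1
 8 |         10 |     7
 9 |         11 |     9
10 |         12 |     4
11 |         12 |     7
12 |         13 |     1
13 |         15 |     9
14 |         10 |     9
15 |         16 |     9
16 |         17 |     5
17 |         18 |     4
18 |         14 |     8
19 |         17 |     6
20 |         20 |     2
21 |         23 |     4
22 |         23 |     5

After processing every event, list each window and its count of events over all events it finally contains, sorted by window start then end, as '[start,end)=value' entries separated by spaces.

i=0 t=2 v=5: → [2,4); WM=1
i=1 t=4 v=8: → [4,6); WM=3
i=2 t=6 v=6: → [6,8); WM=5
i=3 t=7 v=4: → [6,9); WM=6
i=4 t=9 v=6: → [9,11); WM=8
i=5 t=4 v=7: DROP (t<8-1); WM=8
i=6 t=5 v=9: DROP (t<8-1); WM=8
i=7 t=10 v=1: → [9,12); WM=9
i=8 t=10 v=7: → [9,12); WM=9
i=9 t=11 v=9: → [9,13); WM=10
i=10 t=12 v=4: → [9,14); WM=11
i=11 t=12 v=7: → [9,14); WM=11
i=12 t=13 v=1: → [9,15); WM=12
i=13 t=15 v=9: → [15,17); WM=14
i=14 t=10 v=9: DROP (t<14-1); WM=14
i=15 t=16 v=9: → [15,18); WM=15
i=16 t=17 v=5: → [15,19); WM=16
i=17 t=18 v=4: → [15,20); WM=17
i=18 t=14 v=8: DROP (t<17-1); WM=17
i=19 t=17 v=6: → [15,20); WM=17
i=20 t=20 v=2: → [20,22); WM=19
i=21 t=23 v=4: → [23,25); WM=22
i=22 t=23 v=5: → [23,25); WM=22

[2,4)=1 [4,6)=1 [6,9)=2 [9,15)=7 [15,20)=5 [20,22)=1 [23,25)=2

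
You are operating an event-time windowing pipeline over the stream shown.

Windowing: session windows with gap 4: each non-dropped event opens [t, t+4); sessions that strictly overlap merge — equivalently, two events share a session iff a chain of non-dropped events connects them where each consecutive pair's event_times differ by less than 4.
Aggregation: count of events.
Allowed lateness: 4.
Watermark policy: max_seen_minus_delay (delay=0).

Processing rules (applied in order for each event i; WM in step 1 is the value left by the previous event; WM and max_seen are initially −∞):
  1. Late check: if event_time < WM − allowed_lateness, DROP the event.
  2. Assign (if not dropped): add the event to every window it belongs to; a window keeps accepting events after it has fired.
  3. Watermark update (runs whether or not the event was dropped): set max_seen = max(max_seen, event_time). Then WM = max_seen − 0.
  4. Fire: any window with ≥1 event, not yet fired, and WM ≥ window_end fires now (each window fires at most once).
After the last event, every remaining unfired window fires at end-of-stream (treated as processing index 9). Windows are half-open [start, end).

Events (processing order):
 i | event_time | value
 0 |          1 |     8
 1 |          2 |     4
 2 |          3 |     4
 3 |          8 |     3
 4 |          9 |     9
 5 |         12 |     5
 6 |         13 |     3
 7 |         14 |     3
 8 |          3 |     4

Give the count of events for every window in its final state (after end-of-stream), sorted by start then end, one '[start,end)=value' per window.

[1,7)=3 [8,18)=5

i=0 t=1 v=8: → [1,5); WM=1
i=1 t=2 v=4: → [1,6); WM=2
i=2 t=3 v=4: → [1,7); WM=3
i=3 t=8 v=3: → [8,12); WM=8
i=4 t=9 v=9: → [8,13); WM=9
i=5 t=12 v=5: → [8,16); WM=12
i=6 t=13 v=3: → [8,17); WM=13
i=7 t=14 v=3: → [8,18); WM=14
i=8 t=3 v=4: DROP (t<14-4); WM=14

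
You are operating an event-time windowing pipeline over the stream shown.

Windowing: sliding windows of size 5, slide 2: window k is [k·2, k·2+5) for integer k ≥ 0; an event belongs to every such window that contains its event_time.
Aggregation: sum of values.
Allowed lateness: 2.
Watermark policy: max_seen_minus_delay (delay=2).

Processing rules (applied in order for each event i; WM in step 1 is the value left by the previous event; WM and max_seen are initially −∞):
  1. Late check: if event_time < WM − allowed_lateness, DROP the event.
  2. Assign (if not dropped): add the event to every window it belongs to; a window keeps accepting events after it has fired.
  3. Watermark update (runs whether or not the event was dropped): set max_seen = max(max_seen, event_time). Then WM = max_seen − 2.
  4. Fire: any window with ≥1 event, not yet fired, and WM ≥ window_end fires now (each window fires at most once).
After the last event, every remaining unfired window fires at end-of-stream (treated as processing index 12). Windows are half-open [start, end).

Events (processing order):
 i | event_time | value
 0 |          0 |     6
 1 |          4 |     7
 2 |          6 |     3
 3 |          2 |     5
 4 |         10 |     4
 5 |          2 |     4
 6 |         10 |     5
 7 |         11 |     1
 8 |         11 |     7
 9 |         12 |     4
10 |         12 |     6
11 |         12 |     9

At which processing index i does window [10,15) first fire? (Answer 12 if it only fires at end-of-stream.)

i=0 t=0 v=6: → [0,5); WM=-2
i=1 t=4 v=7: → [4,9),[2,7),[0,5); WM=2
i=2 t=6 v=3: → [6,11),[4,9),[2,7); WM=4
i=3 t=2 v=5: → [2,7),[0,5); WM=4
i=4 t=10 v=4: → [10,15),[8,13),[6,11); WM=8; [0,5) fires=18 [2,7) fires=15
i=5 t=2 v=4: DROP (t<8-2); WM=8
i=6 t=10 v=5: → [10,15),[8,13),[6,11); WM=8
i=7 t=11 v=1: → [10,15),[8,13); WM=9; [4,9) fires=10
i=8 t=11 v=7: → [10,15),[8,13); WM=9
i=9 t=12 v=4: → [12,17),[10,15),[8,13); WM=10
i=10 t=12 v=6: → [12,17),[10,15),[8,13); WM=10
i=11 t=12 v=9: → [12,17),[10,15),[8,13); WM=10

12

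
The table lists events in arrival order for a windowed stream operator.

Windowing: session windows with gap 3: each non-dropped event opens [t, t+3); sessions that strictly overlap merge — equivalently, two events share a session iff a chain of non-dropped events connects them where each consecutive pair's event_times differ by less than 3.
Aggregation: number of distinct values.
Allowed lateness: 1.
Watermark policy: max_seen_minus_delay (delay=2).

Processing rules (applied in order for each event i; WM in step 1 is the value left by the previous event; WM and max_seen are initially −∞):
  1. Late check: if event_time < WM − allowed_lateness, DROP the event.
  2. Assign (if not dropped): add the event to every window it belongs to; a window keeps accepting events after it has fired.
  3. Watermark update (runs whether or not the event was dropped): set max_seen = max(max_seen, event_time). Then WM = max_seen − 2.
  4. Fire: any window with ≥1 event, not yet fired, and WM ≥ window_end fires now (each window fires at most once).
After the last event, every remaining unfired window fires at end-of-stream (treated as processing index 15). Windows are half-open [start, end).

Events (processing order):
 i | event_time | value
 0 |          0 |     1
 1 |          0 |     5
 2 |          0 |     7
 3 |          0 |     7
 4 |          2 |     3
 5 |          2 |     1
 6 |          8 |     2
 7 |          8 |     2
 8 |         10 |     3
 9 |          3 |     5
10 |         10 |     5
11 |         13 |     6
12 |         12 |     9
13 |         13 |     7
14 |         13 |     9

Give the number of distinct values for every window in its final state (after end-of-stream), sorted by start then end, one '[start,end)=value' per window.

[0,5)=4 [8,16)=6

i=0 t=0 v=1: → [0,3); WM=-2
i=1 t=0 v=5: → [0,3); WM=-2
i=2 t=0 v=7: → [0,3); WM=-2
i=3 t=0 v=7: → [0,3); WM=-2
i=4 t=2 v=3: → [0,5); WM=0
i=5 t=2 v=1: → [0,5); WM=0
i=6 t=8 v=2: → [8,11); WM=6
i=7 t=8 v=2: → [8,11); WM=6
i=8 t=10 v=3: → [8,13); WM=8
i=9 t=3 v=5: DROP (t<8-1); WM=8
i=10 t=10 v=5: → [8,13); WM=8
i=11 t=13 v=6: → [13,16); WM=11
i=12 t=12 v=9: → [8,16); WM=11
i=13 t=13 v=7: → [8,16); WM=11
i=14 t=13 v=9: → [8,16); WM=11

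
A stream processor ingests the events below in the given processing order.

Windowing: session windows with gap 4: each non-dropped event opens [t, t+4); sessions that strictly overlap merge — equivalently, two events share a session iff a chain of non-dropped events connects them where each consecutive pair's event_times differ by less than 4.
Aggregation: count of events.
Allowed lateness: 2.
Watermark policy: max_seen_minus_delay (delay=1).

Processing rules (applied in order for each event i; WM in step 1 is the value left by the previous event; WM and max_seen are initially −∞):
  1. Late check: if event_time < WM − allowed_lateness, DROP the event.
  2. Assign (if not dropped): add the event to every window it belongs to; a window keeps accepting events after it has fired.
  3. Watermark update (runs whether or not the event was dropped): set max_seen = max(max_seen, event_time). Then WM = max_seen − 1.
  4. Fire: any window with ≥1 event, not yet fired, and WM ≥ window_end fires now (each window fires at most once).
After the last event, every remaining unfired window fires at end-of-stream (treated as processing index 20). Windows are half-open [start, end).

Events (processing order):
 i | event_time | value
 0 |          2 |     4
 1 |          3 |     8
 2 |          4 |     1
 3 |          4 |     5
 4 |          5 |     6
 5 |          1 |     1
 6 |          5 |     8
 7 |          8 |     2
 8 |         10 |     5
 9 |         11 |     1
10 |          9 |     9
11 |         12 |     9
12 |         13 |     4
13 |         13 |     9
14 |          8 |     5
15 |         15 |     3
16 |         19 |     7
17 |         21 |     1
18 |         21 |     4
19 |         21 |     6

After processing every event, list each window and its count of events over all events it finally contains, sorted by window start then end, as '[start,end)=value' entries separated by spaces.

i=0 t=2 v=4: → [2,6); WM=1
i=1 t=3 v=8: → [2,7); WM=2
i=2 t=4 v=1: → [2,8); WM=3
i=3 t=4 v=5: → [2,8); WM=3
i=4 t=5 v=6: → [2,9); WM=4
i=5 t=1 v=1: DROP (t<4-2); WM=4
i=6 t=5 v=8: → [2,9); WM=4
i=7 t=8 v=2: → [2,12); WM=7
i=8 t=10 v=5: → [2,14); WM=9
i=9 t=11 v=1: → [2,15); WM=10
i=10 t=9 v=9: → [2,15); WM=10
i=11 t=12 v=9: → [2,16); WM=11
i=12 t=13 v=4: → [2,17); WM=12
i=13 t=13 v=9: → [2,17); WM=12
i=14 t=8 v=5: DROP (t<12-2); WM=12
i=15 t=15 v=3: → [2,19); WM=14
i=16 t=19 v=7: → [19,23); WM=18
i=17 t=21 v=1: → [19,25); WM=20
i=18 t=21 v=4: → [19,25); WM=20
i=19 t=21 v=6: → [19,25); WM=20

[2,19)=14 [19,25)=4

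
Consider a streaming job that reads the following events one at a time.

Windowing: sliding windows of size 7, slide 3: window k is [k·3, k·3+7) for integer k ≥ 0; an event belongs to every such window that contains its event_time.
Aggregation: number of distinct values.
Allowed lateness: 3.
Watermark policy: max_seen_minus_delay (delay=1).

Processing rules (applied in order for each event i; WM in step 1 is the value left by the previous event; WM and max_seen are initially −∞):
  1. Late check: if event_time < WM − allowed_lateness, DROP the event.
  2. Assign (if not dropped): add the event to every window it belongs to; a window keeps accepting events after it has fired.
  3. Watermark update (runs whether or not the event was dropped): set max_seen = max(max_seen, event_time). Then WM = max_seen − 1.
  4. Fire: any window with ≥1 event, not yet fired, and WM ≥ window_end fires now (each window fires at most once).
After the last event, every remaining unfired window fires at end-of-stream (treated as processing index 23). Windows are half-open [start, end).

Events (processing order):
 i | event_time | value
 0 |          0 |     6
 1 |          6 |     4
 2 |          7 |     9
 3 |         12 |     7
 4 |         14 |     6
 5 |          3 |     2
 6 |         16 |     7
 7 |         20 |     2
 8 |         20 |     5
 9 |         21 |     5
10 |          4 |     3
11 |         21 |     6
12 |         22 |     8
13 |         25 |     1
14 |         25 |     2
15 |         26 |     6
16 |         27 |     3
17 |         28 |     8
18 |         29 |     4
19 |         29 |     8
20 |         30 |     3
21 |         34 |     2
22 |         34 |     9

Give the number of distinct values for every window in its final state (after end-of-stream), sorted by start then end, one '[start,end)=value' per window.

[0,7)=2 [3,10)=2 [6,13)=3 [9,16)=2 [12,19)=2 [15,22)=4 [18,25)=4 [21,28)=6 [24,31)=6 [27,34)=3 [30,37)=3 [33,40)=2

i=0 t=0 v=6: → [0,7); WM=-1
i=1 t=6 v=4: → [6,13),[3,10),[0,7); WM=5
i=2 t=7 v=9: → [6,13),[3,10); WM=6
i=3 t=12 v=7: → [12,19),[9,16),[6,13); WM=11; [0,7) fires=2 [3,10) fires=2
i=4 t=14 v=6: → [12,19),[9,16); WM=13; [6,13) fires=3
i=5 t=3 v=2: DROP (t<13-3); WM=13
i=6 t=16 v=7: → [15,22),[12,19); WM=15
i=7 t=20 v=2: → [18,25),[15,22); WM=19; [9,16) fires=2 [12,19) fires=2
i=8 t=20 v=5: → [18,25),[15,22); WM=19
i=9 t=21 v=5: → [21,28),[18,25),[15,22); WM=20
i=10 t=4 v=3: DROP (t<20-3); WM=20
i=11 t=21 v=6: → [21,28),[18,25),[15,22); WM=20
i=12 t=22 v=8: → [21,28),[18,25); WM=21
i=13 t=25 v=1: → [24,31),[21,28); WM=24; [15,22) fires=4
i=14 t=25 v=2: → [24,31),[21,28); WM=24
i=15 t=26 v=6: → [24,31),[21,28); WM=25; [18,25) fires=4
i=16 t=27 v=3: → [27,34),[24,31),[21,28); WM=26
i=17 t=28 v=8: → [27,34),[24,31); WM=27
i=18 t=29 v=4: → [27,34),[24,31); WM=28; [21,28) fires=6
i=19 t=29 v=8: → [27,34),[24,31); WM=28
i=20 t=30 v=3: → [30,37),[27,34),[24,31); WM=29
i=21 t=34 v=2: → [33,40),[30,37); WM=33; [24,31) fires=6
i=22 t=34 v=9: → [33,40),[30,37); WM=33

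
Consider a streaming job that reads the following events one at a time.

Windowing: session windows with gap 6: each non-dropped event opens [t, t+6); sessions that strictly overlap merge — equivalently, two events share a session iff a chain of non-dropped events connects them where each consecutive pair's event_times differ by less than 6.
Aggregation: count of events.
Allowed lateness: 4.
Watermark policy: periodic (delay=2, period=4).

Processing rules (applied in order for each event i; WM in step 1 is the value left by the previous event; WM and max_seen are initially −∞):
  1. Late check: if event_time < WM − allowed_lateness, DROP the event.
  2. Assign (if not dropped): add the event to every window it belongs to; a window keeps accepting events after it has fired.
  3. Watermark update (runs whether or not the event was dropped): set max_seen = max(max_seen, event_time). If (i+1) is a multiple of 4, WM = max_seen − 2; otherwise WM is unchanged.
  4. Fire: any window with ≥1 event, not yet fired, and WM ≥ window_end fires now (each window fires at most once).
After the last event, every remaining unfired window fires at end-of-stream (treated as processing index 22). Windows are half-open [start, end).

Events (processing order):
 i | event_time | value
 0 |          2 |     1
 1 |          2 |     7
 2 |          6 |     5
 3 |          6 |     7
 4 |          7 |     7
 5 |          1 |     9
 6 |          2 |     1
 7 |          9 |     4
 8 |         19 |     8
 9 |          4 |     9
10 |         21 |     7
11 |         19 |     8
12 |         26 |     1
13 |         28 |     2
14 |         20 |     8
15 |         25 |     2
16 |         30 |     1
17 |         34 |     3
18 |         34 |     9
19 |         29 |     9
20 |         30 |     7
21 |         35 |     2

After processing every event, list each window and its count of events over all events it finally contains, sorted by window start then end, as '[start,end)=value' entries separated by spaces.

i=0 t=2 v=1: → [2,8); WM=−∞
i=1 t=2 v=7: → [2,8); WM=−∞
i=2 t=6 v=5: → [2,12); WM=−∞
i=3 t=6 v=7: → [2,12); WM=4
i=4 t=7 v=7: → [2,13); WM=4
i=5 t=1 v=9: → [1,13); WM=4
i=6 t=2 v=1: → [1,13); WM=4
i=7 t=9 v=4: → [1,15); WM=7
i=8 t=19 v=8: → [19,25); WM=7
i=9 t=4 v=9: → [1,15); WM=7
i=10 t=21 v=7: → [19,27); WM=7
i=11 t=19 v=8: → [19,27); WM=19
i=12 t=26 v=1: → [19,32); WM=19
i=13 t=28 v=2: → [19,34); WM=19
i=14 t=20 v=8: → [19,34); WM=19
i=15 t=25 v=2: → [19,34); WM=26
i=16 t=30 v=1: → [19,36); WM=26
i=17 t=34 v=3: → [19,40); WM=26
i=18 t=34 v=9: → [19,40); WM=26
i=19 t=29 v=9: → [19,40); WM=32
i=20 t=30 v=7: → [19,40); WM=32
i=21 t=35 v=2: → [19,41); WM=32

[1,15)=9 [19,41)=13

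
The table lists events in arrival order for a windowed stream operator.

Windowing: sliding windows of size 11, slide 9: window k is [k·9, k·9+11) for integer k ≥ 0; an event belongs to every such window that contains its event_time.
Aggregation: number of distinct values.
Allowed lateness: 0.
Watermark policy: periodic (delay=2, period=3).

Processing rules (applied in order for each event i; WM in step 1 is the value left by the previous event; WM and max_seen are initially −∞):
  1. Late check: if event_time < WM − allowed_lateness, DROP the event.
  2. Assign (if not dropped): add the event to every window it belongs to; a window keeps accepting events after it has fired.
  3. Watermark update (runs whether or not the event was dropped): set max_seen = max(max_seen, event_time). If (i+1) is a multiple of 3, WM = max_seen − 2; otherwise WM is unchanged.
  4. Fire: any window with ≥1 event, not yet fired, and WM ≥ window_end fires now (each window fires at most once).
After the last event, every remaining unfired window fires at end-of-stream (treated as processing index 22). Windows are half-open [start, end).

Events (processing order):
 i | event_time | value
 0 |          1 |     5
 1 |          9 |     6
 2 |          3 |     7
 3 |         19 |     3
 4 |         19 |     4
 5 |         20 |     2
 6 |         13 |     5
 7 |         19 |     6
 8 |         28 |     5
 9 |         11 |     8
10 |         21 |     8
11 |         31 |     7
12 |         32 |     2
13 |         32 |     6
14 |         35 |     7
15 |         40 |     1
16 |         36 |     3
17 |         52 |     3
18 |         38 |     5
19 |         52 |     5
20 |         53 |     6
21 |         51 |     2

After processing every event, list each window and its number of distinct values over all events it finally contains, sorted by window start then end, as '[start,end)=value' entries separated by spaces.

[0,11)=3 [9,20)=3 [18,29)=5 [27,38)=5 [36,47)=2 [45,56)=4

i=0 t=1 v=5: → [0,11); WM=−∞
i=1 t=9 v=6: → [9,20),[0,11); WM=−∞
i=2 t=3 v=7: → [0,11); WM=7
i=3 t=19 v=3: → [18,29),[9,20); WM=7
i=4 t=19 v=4: → [18,29),[9,20); WM=7
i=5 t=20 v=2: → [18,29); WM=18; [0,11) fires=3
i=6 t=13 v=5: DROP (t<18-0); WM=18
i=7 t=19 v=6: → [18,29),[9,20); WM=18
i=8 t=28 v=5: → [27,38),[18,29); WM=26; [9,20) fires=3
i=9 t=11 v=8: DROP (t<26-0); WM=26
i=10 t=21 v=8: DROP (t<26-0); WM=26
i=11 t=31 v=7: → [27,38); WM=29; [18,29) fires=5
i=12 t=32 v=2: → [27,38); WM=29
i=13 t=32 v=6: → [27,38); WM=29
i=14 t=35 v=7: → [27,38); WM=33
i=15 t=40 v=1: → [36,47); WM=33
i=16 t=36 v=3: → [36,47),[27,38); WM=33
i=17 t=52 v=3: → [45,56); WM=50; [27,38) fires=5 [36,47) fires=2
i=18 t=38 v=5: DROP (t<50-0); WM=50
i=19 t=52 v=5: → [45,56); WM=50
i=20 t=53 v=6: → [45,56); WM=51
i=21 t=51 v=2: → [45,56); WM=51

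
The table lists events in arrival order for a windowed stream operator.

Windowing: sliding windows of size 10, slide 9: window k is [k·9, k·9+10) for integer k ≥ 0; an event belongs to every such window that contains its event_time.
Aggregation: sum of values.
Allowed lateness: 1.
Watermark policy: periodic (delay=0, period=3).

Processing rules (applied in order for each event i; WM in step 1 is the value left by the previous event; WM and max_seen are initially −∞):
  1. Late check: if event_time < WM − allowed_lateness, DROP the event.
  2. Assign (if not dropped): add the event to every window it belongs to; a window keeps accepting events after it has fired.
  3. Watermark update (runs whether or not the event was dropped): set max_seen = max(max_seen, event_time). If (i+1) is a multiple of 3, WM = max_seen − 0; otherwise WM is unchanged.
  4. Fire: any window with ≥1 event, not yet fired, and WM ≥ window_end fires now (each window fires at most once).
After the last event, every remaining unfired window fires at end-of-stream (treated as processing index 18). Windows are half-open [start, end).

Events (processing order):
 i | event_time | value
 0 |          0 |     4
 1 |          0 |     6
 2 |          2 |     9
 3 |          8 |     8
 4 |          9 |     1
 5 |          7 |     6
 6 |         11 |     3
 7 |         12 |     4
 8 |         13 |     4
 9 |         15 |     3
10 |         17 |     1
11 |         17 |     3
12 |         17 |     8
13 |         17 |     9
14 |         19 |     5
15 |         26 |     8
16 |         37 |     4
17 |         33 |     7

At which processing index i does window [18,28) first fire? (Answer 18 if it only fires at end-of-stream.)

17

i=0 t=0 v=4: → [0,10); WM=−∞
i=1 t=0 v=6: → [0,10); WM=−∞
i=2 t=2 v=9: → [0,10); WM=2
i=3 t=8 v=8: → [0,10); WM=2
i=4 t=9 v=1: → [9,19),[0,10); WM=2
i=5 t=7 v=6: → [0,10); WM=9
i=6 t=11 v=3: → [9,19); WM=9
i=7 t=12 v=4: → [9,19); WM=9
i=8 t=13 v=4: → [9,19); WM=13; [0,10) fires=34
i=9 t=15 v=3: → [9,19); WM=13
i=10 t=17 v=1: → [9,19); WM=13
i=11 t=17 v=3: → [9,19); WM=17
i=12 t=17 v=8: → [9,19); WM=17
i=13 t=17 v=9: → [9,19); WM=17
i=14 t=19 v=5: → [18,28); WM=19; [9,19) fires=36
i=15 t=26 v=8: → [18,28); WM=19
i=16 t=37 v=4: → [36,46); WM=19
i=17 t=33 v=7: → [27,37); WM=37; [18,28) fires=13 [27,37) fires=7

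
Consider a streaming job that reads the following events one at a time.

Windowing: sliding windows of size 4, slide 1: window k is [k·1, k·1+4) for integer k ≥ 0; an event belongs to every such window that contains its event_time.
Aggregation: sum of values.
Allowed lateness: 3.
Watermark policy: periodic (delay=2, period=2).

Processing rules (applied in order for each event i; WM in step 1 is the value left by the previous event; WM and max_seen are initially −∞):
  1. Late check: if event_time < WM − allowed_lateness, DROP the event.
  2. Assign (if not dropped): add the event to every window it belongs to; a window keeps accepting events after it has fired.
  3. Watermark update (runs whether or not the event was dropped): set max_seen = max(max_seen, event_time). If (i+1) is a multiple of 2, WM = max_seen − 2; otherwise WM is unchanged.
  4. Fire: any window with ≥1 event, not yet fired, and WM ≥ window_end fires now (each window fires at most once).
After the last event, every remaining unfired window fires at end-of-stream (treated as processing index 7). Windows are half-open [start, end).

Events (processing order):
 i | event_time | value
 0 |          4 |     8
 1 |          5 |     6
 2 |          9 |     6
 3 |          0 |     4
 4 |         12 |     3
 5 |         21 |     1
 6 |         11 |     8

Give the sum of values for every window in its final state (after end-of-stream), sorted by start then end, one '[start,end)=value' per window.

[0,4)=4 [1,5)=8 [2,6)=14 [3,7)=14 [4,8)=14 [5,9)=6 [6,10)=6 [7,11)=6 [8,12)=6 [9,13)=9 [10,14)=3 [11,15)=3 [12,16)=3 [18,22)=1 [19,23)=1 [20,24)=1 [21,25)=1

i=0 t=4 v=8: → [4,8),[3,7),[2,6),[1,5); WM=−∞
i=1 t=5 v=6: → [5,9),[4,8),[3,7),[2,6); WM=3
i=2 t=9 v=6: → [9,13),[8,12),[7,11),[6,10); WM=3
i=3 t=0 v=4: → [0,4); WM=7; [0,4) fires=4 [1,5) fires=8 [2,6) fires=14 [3,7) fires=14
i=4 t=12 v=3: → [12,16),[11,15),[10,14),[9,13); WM=7
i=5 t=21 v=1: → [21,25),[20,24),[19,23),[18,22); WM=19; [4,8) fires=14 [5,9) fires=6 [6,10) fires=6 [7,11) fires=6 [8,12) fires=6 [9,13) fires=9 [10,14) fires=3 [11,15) fires=3 [12,16) fires=3
i=6 t=11 v=8: DROP (t<19-3); WM=19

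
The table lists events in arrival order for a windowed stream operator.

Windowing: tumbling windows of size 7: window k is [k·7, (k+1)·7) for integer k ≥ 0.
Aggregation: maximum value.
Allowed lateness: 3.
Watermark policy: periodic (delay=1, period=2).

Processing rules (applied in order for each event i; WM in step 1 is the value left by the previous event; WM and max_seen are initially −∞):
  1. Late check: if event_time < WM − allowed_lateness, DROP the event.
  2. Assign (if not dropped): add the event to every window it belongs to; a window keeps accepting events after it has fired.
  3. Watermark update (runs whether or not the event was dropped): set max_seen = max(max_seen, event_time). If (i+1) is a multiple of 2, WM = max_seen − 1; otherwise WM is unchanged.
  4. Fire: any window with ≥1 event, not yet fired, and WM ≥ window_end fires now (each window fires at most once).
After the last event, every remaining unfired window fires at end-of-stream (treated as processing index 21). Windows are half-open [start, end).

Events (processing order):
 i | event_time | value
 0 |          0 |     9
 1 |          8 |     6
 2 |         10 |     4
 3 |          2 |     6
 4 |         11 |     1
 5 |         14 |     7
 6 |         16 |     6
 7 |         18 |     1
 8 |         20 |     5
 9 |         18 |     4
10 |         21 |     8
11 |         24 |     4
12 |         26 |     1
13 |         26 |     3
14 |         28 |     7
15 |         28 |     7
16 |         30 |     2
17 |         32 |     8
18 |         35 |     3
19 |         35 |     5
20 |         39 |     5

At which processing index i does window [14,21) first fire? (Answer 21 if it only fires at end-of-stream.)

11

i=0 t=0 v=9: → [0,7); WM=−∞
i=1 t=8 v=6: → [7,14); WM=7; [0,7) fires=9
i=2 t=10 v=4: → [7,14); WM=7
i=3 t=2 v=6: DROP (t<7-3); WM=9
i=4 t=11 v=1: → [7,14); WM=9
i=5 t=14 v=7: → [14,21); WM=13
i=6 t=16 v=6: → [14,21); WM=13
i=7 t=18 v=1: → [14,21); WM=17; [7,14) fires=6
i=8 t=20 v=5: → [14,21); WM=17
i=9 t=18 v=4: → [14,21); WM=19
i=10 t=21 v=8: → [21,28); WM=19
i=11 t=24 v=4: → [21,28); WM=23; [14,21) fires=7
i=12 t=26 v=1: → [21,28); WM=23
i=13 t=26 v=3: → [21,28); WM=25
i=14 t=28 v=7: → [28,35); WM=25
i=15 t=28 v=7: → [28,35); WM=27
i=16 t=30 v=2: → [28,35); WM=27
i=17 t=32 v=8: → [28,35); WM=31; [21,28) fires=8
i=18 t=35 v=3: → [35,42); WM=31
i=19 t=35 v=5: → [35,42); WM=34
i=20 t=39 v=5: → [35,42); WM=34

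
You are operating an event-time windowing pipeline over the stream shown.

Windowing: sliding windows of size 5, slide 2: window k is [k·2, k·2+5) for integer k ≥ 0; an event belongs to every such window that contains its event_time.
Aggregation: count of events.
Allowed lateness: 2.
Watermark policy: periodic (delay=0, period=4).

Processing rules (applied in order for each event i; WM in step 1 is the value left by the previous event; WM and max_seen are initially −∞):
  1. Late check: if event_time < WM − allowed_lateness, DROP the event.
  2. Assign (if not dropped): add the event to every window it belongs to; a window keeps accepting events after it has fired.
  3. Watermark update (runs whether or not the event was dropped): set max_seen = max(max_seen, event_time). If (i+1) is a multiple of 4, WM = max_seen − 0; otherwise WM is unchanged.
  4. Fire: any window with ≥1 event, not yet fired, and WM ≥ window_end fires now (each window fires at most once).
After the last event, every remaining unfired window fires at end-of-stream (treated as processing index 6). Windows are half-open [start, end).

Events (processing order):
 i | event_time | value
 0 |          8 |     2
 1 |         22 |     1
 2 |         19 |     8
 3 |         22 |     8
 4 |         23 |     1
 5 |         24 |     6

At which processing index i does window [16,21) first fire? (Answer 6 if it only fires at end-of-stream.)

3

i=0 t=8 v=2: → [8,13),[6,11),[4,9); WM=−∞
i=1 t=22 v=1: → [22,27),[20,25),[18,23); WM=−∞
i=2 t=19 v=8: → [18,23),[16,21); WM=−∞
i=3 t=22 v=8: → [22,27),[20,25),[18,23); WM=22; [4,9) fires=1 [6,11) fires=1 [8,13) fires=1 [16,21) fires=1
i=4 t=23 v=1: → [22,27),[20,25); WM=22
i=5 t=24 v=6: → [24,29),[22,27),[20,25); WM=22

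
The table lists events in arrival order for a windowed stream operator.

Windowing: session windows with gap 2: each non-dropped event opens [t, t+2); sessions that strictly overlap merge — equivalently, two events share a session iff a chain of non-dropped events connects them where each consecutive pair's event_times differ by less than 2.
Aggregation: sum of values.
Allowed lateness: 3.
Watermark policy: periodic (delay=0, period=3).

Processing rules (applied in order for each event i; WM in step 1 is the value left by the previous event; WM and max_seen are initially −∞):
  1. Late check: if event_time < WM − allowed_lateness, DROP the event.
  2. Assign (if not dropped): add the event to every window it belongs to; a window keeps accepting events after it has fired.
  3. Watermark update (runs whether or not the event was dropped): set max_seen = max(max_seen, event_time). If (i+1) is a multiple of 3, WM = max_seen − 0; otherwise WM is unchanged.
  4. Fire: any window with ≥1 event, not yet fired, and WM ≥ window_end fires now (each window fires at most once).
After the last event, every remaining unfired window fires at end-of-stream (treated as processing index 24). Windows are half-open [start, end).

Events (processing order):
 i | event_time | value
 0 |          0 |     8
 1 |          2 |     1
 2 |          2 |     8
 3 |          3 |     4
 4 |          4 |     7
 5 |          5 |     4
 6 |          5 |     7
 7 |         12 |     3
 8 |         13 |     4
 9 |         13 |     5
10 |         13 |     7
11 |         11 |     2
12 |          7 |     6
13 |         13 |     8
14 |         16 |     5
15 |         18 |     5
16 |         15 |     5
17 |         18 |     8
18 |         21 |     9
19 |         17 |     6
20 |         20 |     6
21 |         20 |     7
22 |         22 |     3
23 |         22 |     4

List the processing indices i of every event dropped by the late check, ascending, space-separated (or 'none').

12

i=0 t=0 v=8: → [0,2); WM=−∞
i=1 t=2 v=1: → [2,4); WM=−∞
i=2 t=2 v=8: → [2,4); WM=2
i=3 t=3 v=4: → [2,5); WM=2
i=4 t=4 v=7: → [2,6); WM=2
i=5 t=5 v=4: → [2,7); WM=5
i=6 t=5 v=7: → [2,7); WM=5
i=7 t=12 v=3: → [12,14); WM=5
i=8 t=13 v=4: → [12,15); WM=13
i=9 t=13 v=5: → [12,15); WM=13
i=10 t=13 v=7: → [12,15); WM=13
i=11 t=11 v=2: → [11,15); WM=13
i=12 t=7 v=6: DROP (t<13-3); WM=13
i=13 t=13 v=8: → [11,15); WM=13
i=14 t=16 v=5: → [16,18); WM=16
i=15 t=18 v=5: → [18,20); WM=16
i=16 t=15 v=5: → [15,18); WM=16
i=17 t=18 v=8: → [18,20); WM=18
i=18 t=21 v=9: → [21,23); WM=18
i=19 t=17 v=6: → [15,20); WM=18
i=20 t=20 v=6: → [20,23); WM=21
i=21 t=20 v=7: → [20,23); WM=21
i=22 t=22 v=3: → [20,24); WM=21
i=23 t=22 v=4: → [20,24); WM=22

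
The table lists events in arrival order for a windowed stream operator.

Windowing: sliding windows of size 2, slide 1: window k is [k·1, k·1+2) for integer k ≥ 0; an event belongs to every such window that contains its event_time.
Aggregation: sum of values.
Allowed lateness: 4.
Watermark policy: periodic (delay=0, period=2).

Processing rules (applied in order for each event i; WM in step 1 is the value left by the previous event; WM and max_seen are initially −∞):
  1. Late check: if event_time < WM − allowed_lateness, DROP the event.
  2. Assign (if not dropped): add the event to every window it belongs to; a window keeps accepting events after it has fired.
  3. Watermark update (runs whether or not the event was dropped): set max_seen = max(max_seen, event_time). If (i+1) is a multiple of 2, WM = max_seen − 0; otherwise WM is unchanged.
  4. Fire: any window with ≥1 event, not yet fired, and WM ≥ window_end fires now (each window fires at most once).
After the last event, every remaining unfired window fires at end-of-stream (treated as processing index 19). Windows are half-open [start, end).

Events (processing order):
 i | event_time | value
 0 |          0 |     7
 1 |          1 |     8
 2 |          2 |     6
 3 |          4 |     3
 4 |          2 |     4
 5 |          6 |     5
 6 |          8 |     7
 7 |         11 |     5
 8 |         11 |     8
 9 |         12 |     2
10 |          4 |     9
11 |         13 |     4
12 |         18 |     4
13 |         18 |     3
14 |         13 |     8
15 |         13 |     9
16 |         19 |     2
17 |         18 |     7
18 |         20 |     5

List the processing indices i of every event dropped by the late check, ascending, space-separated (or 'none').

10 14 15

i=0 t=0 v=7: → [0,2); WM=−∞
i=1 t=1 v=8: → [1,3),[0,2); WM=1
i=2 t=2 v=6: → [2,4),[1,3); WM=1
i=3 t=4 v=3: → [4,6),[3,5); WM=4; [0,2) fires=15 [1,3) fires=14 [2,4) fires=6
i=4 t=2 v=4: → [2,4),[1,3); WM=4
i=5 t=6 v=5: → [6,8),[5,7); WM=6; [3,5) fires=3 [4,6) fires=3
i=6 t=8 v=7: → [8,10),[7,9); WM=6
i=7 t=11 v=5: → [11,13),[10,12); WM=11; [5,7) fires=5 [6,8) fires=5 [7,9) fires=7 [8,10) fires=7
i=8 t=11 v=8: → [11,13),[10,12); WM=11
i=9 t=12 v=2: → [12,14),[11,13); WM=12; [10,12) fires=13
i=10 t=4 v=9: DROP (t<12-4); WM=12
i=11 t=13 v=4: → [13,15),[12,14); WM=13; [11,13) fires=15
i=12 t=18 v=4: → [18,20),[17,19); WM=13
i=13 t=18 v=3: → [18,20),[17,19); WM=18; [12,14) fires=6 [13,15) fires=4
i=14 t=13 v=8: DROP (t<18-4); WM=18
i=15 t=13 v=9: DROP (t<18-4); WM=18
i=16 t=19 v=2: → [19,21),[18,20); WM=18
i=17 t=18 v=7: → [18,20),[17,19); WM=19; [17,19) fires=14
i=18 t=20 v=5: → [20,22),[19,21); WM=19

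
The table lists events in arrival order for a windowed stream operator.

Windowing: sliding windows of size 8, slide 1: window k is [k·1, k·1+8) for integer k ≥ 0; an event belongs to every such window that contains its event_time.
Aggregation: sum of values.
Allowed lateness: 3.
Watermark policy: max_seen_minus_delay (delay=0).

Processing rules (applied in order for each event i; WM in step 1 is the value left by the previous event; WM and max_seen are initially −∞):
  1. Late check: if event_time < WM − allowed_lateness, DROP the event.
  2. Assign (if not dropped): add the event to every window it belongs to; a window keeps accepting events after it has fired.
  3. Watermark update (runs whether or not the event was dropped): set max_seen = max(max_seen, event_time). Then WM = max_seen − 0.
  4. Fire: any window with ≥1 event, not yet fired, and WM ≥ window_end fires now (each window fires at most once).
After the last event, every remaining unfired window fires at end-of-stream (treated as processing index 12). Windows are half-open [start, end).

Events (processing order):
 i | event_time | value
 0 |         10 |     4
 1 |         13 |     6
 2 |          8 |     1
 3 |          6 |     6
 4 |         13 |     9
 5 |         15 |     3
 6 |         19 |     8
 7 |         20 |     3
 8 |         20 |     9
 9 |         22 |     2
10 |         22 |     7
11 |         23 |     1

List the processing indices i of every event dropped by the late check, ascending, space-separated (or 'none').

2 3

i=0 t=10 v=4: → [10,18),[9,17),[8,16),[7,15),[6,14),[5,13),[4,12),[3,11); WM=10
i=1 t=13 v=6: → [13,21),[12,20),[11,19),[10,18),[9,17),[8,16),[7,15),[6,14); WM=13; [3,11) fires=4 [4,12) fires=4 [5,13) fires=4
i=2 t=8 v=1: DROP (t<13-3); WM=13
i=3 t=6 v=6: DROP (t<13-3); WM=13
i=4 t=13 v=9: → [13,21),[12,20),[11,19),[10,18),[9,17),[8,16),[7,15),[6,14); WM=13
i=5 t=15 v=3: → [15,23),[14,22),[13,21),[12,20),[11,19),[10,18),[9,17),[8,16); WM=15; [6,14) fires=19 [7,15) fires=19
i=6 t=19 v=8: → [19,27),[18,26),[17,25),[16,24),[15,23),[14,22),[13,21),[12,20); WM=19; [8,16) fires=22 [9,17) fires=22 [10,18) fires=22 [11,19) fires=18
i=7 t=20 v=3: → [20,28),[19,27),[18,26),[17,25),[16,24),[15,23),[14,22),[13,21); WM=20; [12,20) fires=26
i=8 t=20 v=9: → [20,28),[19,27),[18,26),[17,25),[16,24),[15,23),[14,22),[13,21); WM=20
i=9 t=22 v=2: → [22,30),[21,29),[20,28),[19,27),[18,26),[17,25),[16,24),[15,23); WM=22; [13,21) fires=38 [14,22) fires=23
i=10 t=22 v=7: → [22,30),[21,29),[20,28),[19,27),[18,26),[17,25),[16,24),[15,23); WM=22
i=11 t=23 v=1: → [23,31),[22,30),[21,29),[20,28),[19,27),[18,26),[17,25),[16,24); WM=23; [15,23) fires=32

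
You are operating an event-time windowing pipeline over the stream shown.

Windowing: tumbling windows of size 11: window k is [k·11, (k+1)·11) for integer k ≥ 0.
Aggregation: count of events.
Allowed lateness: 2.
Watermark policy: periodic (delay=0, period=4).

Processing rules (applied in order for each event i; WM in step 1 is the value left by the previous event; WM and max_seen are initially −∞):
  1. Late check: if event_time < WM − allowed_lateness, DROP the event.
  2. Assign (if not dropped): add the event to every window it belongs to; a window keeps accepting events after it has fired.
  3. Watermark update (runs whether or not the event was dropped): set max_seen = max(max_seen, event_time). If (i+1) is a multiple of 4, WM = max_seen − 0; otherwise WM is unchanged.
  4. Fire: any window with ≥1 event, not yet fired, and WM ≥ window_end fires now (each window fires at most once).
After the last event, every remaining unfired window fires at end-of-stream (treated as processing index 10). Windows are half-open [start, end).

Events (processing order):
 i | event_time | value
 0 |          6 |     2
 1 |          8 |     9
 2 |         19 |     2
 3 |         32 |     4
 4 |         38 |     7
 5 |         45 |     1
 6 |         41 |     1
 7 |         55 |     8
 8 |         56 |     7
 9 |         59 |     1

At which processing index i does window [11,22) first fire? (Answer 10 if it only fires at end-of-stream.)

i=0 t=6 v=2: → [0,11); WM=−∞
i=1 t=8 v=9: → [0,11); WM=−∞
i=2 t=19 v=2: → [11,22); WM=−∞
i=3 t=32 v=4: → [22,33); WM=32; [0,11) fires=2 [11,22) fires=1
i=4 t=38 v=7: → [33,44); WM=32
i=5 t=45 v=1: → [44,55); WM=32
i=6 t=41 v=1: → [33,44); WM=32
i=7 t=55 v=8: → [55,66); WM=55; [22,33) fires=1 [33,44) fires=2 [44,55) fires=1
i=8 t=56 v=7: → [55,66); WM=55
i=9 t=59 v=1: → [55,66); WM=55

3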